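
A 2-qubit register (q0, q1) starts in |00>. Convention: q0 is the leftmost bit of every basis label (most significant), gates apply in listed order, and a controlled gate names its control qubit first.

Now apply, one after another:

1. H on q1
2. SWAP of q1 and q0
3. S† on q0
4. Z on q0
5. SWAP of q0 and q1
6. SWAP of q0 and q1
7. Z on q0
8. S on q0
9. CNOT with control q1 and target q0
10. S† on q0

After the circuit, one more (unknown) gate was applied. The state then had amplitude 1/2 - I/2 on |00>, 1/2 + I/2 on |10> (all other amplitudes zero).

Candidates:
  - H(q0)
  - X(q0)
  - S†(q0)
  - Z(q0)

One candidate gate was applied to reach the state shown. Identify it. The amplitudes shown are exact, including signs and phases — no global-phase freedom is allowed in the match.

The unique candidate consistent with the amplitudes is H(q0). Key observation: the block from step 3 through step 8 cancels to the identity and can be dropped.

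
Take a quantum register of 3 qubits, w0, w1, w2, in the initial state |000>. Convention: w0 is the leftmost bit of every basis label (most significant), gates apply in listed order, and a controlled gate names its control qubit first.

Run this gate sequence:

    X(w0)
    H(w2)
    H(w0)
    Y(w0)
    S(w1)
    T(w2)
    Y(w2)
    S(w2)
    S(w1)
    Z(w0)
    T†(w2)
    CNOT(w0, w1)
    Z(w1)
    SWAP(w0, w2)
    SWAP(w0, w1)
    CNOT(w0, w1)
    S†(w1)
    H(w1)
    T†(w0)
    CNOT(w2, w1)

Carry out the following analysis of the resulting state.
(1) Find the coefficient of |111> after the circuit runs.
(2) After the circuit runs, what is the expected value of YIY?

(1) The amplitude on |111> is sqrt(2)*(-1 - I)/4.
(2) The observable YIY averages to 0.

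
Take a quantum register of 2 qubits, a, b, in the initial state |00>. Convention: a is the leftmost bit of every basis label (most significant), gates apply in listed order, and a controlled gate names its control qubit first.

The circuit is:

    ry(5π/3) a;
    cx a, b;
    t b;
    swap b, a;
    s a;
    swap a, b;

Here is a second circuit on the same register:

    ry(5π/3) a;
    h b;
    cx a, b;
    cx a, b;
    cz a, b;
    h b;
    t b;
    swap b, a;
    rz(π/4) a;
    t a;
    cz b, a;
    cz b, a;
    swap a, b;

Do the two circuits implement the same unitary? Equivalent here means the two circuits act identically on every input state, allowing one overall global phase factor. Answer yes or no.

Yes: on every input state the two circuits agree up to one overall phase factor.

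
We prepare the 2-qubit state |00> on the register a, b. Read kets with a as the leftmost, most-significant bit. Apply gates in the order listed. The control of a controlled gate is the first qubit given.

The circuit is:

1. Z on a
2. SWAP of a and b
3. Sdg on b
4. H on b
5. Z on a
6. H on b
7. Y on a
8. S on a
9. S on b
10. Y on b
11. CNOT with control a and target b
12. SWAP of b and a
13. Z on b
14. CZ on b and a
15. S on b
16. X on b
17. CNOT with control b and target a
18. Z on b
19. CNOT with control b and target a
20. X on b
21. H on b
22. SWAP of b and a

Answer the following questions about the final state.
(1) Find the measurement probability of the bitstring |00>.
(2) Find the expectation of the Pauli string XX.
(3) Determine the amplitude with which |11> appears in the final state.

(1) Outcome |00> occurs with probability 1/2.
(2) The expectation value of XX is 0.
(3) |11> carries amplitude 0 in the final state.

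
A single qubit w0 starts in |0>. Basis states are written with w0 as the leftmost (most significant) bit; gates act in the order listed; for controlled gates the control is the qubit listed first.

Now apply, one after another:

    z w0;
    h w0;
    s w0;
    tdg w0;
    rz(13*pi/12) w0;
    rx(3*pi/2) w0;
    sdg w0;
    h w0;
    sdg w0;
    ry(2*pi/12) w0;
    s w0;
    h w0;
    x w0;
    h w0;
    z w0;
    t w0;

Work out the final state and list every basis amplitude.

After the circuit, the state carries amplitude (1 + sqrt(3) + (-1 + sqrt(3))*exp(I*pi/3))*exp(11*I*pi/24)/4 on |0>, -sqrt(3)*exp(5*I*pi/24)/4 + exp(5*I*pi/24)/4 + exp(13*I*pi/24)/4 + sqrt(3)*exp(13*I*pi/24)/4 on |1>. Key observation: gates 12-15 undo each other exactly, leaving only the rest of the circuit to track.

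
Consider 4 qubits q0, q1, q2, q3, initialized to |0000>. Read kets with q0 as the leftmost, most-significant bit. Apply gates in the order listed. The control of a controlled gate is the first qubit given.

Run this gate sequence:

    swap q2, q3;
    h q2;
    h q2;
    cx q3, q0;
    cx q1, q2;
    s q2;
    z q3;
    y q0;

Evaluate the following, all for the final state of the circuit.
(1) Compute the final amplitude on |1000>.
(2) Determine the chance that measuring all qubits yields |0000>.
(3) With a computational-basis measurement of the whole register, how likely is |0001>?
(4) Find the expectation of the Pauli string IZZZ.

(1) |1000> carries amplitude I in the final state. Key observation: the block from step 2 through step 3 cancels to the identity and can be dropped.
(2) A full measurement returns |0000> with probability 0.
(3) Outcome |0001> occurs with probability 0.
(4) The observable IZZZ averages to 1.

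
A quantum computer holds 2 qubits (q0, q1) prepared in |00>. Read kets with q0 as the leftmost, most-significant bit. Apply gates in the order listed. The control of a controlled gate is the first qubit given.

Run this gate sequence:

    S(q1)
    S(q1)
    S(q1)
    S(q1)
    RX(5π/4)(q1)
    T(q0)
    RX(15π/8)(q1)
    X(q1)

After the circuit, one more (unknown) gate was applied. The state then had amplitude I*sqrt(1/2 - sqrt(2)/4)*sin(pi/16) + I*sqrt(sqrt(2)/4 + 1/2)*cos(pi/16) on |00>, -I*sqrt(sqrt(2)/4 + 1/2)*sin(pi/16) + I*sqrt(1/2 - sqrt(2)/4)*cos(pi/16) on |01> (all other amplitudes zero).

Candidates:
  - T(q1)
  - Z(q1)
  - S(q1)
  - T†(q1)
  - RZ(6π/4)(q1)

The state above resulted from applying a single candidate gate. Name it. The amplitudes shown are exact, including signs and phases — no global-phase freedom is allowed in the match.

The applied gate was S(q1). Key observation: gates 1-4 undo each other exactly, leaving only the rest of the circuit to track.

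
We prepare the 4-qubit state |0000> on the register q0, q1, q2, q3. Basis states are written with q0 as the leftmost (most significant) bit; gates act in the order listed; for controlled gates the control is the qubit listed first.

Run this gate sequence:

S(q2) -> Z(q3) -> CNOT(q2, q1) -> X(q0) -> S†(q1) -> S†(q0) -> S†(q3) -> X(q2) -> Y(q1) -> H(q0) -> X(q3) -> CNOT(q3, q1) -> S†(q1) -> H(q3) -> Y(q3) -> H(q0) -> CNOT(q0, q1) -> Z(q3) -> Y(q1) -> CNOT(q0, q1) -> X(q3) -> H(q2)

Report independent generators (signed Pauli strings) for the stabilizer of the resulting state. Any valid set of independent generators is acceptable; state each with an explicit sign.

One valid set of independent stabilizer generators is -IIXI, -IIIX, -ZIII, -IZII (any independent generating set of the same group is equally correct).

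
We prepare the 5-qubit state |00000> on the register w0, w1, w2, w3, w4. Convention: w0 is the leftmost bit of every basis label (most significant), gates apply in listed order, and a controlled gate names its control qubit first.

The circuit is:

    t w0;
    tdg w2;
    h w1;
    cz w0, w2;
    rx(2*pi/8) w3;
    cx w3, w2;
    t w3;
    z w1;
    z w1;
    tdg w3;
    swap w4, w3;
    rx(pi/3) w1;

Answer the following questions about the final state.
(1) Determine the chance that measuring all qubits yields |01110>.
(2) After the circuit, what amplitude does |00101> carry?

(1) Outcome |01110> occurs with probability 0. Key observation: steps 7-10 multiply out to the identity, so the circuit reduces to the remaining gates.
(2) |00101> carries amplitude sqrt(2 - sqrt(2))*(-sqrt(2) - sqrt(6)*I)/8 in the final state.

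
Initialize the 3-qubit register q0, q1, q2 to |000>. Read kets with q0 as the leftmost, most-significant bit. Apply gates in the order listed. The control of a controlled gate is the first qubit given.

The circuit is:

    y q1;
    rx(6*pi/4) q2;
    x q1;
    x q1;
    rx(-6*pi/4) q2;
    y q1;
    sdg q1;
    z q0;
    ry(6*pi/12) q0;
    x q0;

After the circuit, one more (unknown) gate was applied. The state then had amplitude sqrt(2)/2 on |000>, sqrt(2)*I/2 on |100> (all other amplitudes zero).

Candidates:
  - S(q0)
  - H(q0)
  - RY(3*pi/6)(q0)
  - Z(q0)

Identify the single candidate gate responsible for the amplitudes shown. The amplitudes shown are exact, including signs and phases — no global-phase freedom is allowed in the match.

The applied gate was S(q0). Key observation: steps 1-6 multiply out to the identity, so the circuit reduces to the remaining gates.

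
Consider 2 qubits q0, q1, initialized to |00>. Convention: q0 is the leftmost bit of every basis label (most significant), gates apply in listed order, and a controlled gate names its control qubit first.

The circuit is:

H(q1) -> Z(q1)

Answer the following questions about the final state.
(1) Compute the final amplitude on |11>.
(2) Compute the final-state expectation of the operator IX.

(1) The amplitude on |11> is 0.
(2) The expectation value of IX is -1.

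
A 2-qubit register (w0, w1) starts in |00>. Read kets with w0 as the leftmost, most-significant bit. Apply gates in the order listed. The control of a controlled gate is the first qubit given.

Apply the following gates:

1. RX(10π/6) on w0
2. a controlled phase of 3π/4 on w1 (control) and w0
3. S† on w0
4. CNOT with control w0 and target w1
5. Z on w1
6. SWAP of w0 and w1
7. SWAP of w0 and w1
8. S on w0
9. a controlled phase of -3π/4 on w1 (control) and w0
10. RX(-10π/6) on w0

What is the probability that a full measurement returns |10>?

A full measurement returns |10> with probability 3/16.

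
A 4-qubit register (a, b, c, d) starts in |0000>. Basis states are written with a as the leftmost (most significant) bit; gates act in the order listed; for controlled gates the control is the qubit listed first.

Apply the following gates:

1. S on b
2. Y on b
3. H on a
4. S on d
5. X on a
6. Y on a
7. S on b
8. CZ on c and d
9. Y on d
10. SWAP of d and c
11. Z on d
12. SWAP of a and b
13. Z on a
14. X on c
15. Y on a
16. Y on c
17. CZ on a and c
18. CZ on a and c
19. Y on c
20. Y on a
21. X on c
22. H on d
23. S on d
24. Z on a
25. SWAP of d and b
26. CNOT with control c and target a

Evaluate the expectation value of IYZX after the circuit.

The observable IYZX averages to 1. Key observation: steps 14-21 multiply out to the identity, so the circuit reduces to the remaining gates.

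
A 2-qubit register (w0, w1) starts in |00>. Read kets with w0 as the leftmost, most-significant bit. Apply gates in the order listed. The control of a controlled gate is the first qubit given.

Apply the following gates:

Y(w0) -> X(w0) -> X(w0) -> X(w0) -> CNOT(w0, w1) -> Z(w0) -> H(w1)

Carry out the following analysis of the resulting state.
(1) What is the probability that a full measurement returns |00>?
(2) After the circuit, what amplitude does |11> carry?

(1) A full measurement returns |00> with probability 1/2. Key observation: steps 3-4 multiply out to the identity, so the circuit reduces to the remaining gates.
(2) The final state's coefficient on |11> equals 0.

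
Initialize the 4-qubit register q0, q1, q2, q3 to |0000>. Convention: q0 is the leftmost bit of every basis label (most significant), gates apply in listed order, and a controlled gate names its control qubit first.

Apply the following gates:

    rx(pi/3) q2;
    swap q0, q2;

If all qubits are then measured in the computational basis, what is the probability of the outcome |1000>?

The probability of measuring |1000> is 1/4.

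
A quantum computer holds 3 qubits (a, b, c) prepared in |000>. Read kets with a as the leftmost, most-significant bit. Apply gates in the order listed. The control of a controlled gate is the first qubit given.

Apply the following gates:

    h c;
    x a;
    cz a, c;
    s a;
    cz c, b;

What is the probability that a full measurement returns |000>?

The probability of measuring |000> is 0.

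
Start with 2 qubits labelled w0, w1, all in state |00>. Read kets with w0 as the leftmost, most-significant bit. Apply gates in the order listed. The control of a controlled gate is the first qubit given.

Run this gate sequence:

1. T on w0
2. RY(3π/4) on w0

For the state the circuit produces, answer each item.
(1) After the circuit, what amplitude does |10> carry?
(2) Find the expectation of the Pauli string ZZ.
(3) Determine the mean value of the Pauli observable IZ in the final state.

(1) |10> carries amplitude sqrt(sqrt(2) + 2)/2 in the final state.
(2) In the final state, ZZ has expectation -sqrt(2)/2.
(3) The observable IZ averages to 1.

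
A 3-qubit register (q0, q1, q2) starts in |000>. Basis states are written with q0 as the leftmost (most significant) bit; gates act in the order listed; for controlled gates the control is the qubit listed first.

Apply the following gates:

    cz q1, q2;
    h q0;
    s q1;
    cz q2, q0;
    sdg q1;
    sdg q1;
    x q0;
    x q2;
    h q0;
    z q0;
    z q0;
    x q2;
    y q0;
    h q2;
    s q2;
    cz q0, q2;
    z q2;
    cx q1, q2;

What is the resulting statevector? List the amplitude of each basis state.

After the circuit, the state carries amplitude sqrt(2)*I/2 on |100>, -sqrt(2)/2 on |101>, and 0 on every other basis state.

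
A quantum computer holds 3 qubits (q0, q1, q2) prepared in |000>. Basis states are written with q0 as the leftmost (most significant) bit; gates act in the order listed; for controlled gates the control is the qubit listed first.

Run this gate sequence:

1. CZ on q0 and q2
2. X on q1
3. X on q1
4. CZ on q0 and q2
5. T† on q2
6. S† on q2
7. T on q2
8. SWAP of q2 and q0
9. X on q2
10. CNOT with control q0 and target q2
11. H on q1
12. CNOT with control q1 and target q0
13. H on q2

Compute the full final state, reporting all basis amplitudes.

The final amplitudes are 1/2 on |000>, -1/2 on |001>, 0 on |010>, 0 on |011>, 0 on |100>, 0 on |101>, 1/2 on |110>, -1/2 on |111>.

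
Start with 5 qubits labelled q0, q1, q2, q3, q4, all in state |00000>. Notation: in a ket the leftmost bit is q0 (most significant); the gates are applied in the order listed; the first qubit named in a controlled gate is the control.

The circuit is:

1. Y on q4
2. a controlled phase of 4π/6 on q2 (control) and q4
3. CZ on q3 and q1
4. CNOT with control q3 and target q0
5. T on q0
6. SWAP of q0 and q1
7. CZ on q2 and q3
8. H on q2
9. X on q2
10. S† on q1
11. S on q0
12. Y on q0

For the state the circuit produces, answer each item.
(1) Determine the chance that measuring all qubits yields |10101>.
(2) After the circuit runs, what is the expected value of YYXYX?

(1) Outcome |10101> occurs with probability 1/2.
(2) The expectation value of YYXYX is 0.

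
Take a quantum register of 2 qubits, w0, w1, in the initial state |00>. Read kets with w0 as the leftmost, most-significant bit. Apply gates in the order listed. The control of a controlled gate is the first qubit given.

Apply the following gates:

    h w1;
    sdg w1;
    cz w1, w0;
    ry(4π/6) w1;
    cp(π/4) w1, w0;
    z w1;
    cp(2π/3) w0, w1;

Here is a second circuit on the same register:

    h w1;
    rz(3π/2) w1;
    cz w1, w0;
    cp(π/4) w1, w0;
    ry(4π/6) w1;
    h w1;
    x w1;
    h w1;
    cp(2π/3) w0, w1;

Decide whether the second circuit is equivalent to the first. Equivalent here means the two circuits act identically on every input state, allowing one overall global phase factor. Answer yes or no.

No, they are not equivalent — no single phase factor reconciles the two unitaries.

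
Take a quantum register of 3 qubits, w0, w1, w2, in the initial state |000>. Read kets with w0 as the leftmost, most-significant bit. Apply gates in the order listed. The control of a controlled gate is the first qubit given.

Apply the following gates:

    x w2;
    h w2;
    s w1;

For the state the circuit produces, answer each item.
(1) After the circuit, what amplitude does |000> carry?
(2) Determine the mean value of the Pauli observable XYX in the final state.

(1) The final state's coefficient on |000> equals sqrt(2)/2.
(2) The observable XYX averages to 0.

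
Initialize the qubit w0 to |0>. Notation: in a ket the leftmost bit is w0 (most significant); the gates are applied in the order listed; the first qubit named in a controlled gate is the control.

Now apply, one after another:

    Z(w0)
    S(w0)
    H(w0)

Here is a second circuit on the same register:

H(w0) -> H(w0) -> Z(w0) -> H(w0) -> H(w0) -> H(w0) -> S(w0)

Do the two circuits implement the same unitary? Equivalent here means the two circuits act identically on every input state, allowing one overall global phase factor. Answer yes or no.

No — the two circuits implement different unitaries, even allowing a global phase.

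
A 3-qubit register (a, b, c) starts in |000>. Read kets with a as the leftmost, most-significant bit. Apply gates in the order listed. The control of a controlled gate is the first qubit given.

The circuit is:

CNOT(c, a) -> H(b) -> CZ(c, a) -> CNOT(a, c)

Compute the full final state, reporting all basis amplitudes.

After the circuit, the state carries amplitude sqrt(2)/2 on |000>, sqrt(2)/2 on |010>, and 0 on every other basis state.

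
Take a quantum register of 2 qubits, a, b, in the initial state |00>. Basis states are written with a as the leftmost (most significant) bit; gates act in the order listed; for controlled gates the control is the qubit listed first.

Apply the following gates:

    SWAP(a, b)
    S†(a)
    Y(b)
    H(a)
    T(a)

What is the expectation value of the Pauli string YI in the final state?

In the final state, YI has expectation sqrt(2)/2.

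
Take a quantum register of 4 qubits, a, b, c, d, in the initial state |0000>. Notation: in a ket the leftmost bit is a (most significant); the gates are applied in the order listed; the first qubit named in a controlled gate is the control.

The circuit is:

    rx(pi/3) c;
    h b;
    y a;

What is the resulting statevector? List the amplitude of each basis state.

The resulting statevector has amplitude sqrt(6)*I/4 on |1000>, sqrt(2)/4 on |1010>, sqrt(6)*I/4 on |1100>, sqrt(2)/4 on |1110>, and 0 on every other basis state.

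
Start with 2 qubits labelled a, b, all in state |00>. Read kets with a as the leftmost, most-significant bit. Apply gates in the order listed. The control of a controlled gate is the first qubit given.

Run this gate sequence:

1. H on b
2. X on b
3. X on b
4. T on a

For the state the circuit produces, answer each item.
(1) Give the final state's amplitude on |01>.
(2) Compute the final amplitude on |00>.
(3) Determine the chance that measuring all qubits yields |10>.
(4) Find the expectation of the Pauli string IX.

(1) The amplitude on |01> is sqrt(2)/2. Key observation: the block from step 2 through step 3 cancels to the identity and can be dropped.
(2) The final state's coefficient on |00> equals sqrt(2)/2.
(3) A full measurement returns |10> with probability 0.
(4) In the final state, IX has expectation 1.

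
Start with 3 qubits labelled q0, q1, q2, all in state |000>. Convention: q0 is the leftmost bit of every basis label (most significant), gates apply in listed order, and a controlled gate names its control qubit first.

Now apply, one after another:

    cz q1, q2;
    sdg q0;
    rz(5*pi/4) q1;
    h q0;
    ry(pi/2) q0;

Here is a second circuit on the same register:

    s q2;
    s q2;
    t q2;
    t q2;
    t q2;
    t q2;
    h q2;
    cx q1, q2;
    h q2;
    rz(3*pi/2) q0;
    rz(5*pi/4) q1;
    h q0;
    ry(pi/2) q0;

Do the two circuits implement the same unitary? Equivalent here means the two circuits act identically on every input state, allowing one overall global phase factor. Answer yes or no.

Yes — the two circuits implement the same unitary up to a global phase.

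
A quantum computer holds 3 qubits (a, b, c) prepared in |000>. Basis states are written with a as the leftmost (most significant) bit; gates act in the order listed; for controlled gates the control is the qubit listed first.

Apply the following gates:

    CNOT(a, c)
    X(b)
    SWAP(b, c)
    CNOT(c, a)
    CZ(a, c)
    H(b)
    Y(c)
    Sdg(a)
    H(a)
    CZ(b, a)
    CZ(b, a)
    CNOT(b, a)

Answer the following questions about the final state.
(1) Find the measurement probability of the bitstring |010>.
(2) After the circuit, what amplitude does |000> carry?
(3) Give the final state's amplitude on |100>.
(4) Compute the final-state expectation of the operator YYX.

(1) The probability of measuring |010> is 1/4. Key observation: the block from step 10 through step 11 cancels to the identity and can be dropped.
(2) |000> carries amplitude 1/2 in the final state.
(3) |100> carries amplitude -1/2 in the final state.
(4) The expectation value of YYX is 0.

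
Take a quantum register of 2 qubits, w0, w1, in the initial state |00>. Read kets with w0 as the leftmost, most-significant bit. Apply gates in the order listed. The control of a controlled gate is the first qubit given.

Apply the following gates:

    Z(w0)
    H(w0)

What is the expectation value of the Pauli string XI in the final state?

The observable XI averages to 1.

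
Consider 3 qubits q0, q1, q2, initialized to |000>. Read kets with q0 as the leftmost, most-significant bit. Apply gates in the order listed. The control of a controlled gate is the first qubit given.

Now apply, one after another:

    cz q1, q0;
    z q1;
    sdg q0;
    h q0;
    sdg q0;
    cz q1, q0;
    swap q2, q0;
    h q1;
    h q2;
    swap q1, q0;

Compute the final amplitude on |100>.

The final state's coefficient on |100> equals sqrt(2)*(1 - I)/4.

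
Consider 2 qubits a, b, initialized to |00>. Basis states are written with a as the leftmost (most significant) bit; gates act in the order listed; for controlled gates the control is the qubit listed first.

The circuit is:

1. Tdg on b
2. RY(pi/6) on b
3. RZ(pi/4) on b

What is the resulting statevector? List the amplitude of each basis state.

The resulting statevector has amplitude (-sqrt(6) - sqrt(2))*exp(7*I*pi/8)/4 on |00>, (-sqrt(2) + sqrt(6))*exp(I*pi/8)/4 on |01>, 0 on |10>, 0 on |11>.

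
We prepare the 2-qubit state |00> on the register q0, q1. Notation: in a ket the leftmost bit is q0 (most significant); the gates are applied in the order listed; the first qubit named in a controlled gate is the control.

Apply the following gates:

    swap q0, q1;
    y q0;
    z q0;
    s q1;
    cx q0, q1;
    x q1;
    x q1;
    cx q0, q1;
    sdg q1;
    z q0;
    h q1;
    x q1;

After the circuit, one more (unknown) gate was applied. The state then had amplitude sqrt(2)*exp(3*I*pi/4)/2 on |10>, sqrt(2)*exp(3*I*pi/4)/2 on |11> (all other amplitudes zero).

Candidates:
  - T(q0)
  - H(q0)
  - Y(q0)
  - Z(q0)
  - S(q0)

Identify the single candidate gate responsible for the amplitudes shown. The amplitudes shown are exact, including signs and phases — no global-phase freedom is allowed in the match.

The applied gate was T(q0). Key observation: the block from step 3 through step 10 cancels to the identity and can be dropped.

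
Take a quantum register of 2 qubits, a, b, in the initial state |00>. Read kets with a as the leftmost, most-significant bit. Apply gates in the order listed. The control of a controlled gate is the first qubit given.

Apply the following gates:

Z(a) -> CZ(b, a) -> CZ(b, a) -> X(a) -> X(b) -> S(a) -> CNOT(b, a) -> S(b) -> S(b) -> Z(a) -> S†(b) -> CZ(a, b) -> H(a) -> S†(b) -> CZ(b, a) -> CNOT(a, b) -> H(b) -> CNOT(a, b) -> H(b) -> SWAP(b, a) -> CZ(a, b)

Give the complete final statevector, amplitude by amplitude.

After the circuit, the state carries amplitude 0 on |00>, -sqrt(2)*I/2 on |01>, sqrt(2)*I/2 on |10>, 0 on |11>. Key observation: the block from step 2 through step 3 cancels to the identity and can be dropped.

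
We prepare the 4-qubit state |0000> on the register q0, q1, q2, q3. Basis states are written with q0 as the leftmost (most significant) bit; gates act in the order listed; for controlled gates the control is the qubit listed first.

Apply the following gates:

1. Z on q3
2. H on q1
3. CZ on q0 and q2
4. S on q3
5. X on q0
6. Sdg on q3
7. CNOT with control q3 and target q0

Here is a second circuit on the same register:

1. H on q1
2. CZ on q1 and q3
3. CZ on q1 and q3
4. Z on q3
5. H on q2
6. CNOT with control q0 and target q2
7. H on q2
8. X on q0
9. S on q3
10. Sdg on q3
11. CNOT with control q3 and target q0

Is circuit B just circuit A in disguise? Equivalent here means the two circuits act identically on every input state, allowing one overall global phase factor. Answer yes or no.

Yes — the two circuits implement the same unitary up to a global phase.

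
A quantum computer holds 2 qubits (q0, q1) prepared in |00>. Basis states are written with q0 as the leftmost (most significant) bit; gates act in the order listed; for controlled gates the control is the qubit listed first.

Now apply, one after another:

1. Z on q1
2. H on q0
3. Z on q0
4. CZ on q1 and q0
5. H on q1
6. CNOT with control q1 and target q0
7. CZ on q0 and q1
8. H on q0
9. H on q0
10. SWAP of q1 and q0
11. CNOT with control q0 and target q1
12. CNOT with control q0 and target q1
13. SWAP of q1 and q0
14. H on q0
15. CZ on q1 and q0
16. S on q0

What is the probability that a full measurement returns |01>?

The probability of measuring |01> is 1/2. Key observation: gates 9-14 undo each other exactly, leaving only the rest of the circuit to track.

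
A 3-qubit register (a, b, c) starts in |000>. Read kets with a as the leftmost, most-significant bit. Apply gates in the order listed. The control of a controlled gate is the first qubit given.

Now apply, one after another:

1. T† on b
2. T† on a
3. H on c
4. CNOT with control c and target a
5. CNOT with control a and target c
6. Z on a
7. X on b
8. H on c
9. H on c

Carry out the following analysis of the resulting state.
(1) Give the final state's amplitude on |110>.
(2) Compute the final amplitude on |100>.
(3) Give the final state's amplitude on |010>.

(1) The amplitude on |110> is -sqrt(2)/2.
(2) |100> carries amplitude 0 in the final state.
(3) |010> carries amplitude sqrt(2)/2 in the final state.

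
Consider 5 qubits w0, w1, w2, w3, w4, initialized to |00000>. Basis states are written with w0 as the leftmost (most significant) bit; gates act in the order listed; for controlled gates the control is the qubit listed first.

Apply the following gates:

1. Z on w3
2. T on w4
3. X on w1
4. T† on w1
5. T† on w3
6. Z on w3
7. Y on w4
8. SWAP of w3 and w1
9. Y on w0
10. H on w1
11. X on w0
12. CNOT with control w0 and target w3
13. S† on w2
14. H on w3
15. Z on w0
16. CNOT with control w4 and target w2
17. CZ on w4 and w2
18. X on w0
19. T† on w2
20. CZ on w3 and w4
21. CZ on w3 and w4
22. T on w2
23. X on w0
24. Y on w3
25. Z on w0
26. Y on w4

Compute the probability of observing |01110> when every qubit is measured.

The probability of measuring |01110> is 1/4. Key observation: gates 18-23 undo each other exactly, leaving only the rest of the circuit to track.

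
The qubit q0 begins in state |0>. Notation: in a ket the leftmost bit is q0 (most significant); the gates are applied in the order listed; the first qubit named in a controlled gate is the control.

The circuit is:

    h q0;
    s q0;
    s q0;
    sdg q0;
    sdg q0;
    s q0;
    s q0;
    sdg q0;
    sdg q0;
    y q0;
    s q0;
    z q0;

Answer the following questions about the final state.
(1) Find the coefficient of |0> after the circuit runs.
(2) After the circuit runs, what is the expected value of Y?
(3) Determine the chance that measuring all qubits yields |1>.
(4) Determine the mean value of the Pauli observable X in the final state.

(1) |0> carries amplitude -sqrt(2)*I/2 in the final state. Key observation: gates 2-9 undo each other exactly, leaving only the rest of the circuit to track.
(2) In the final state, Y has expectation 1.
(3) The probability of measuring |1> is 1/2.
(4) The expectation value of X is 0.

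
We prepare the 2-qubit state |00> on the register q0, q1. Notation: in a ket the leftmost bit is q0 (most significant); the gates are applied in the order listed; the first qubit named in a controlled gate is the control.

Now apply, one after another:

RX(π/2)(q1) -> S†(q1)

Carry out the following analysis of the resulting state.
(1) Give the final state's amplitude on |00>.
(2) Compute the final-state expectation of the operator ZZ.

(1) |00> carries amplitude sqrt(2)/2 in the final state.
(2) In the final state, ZZ has expectation 0.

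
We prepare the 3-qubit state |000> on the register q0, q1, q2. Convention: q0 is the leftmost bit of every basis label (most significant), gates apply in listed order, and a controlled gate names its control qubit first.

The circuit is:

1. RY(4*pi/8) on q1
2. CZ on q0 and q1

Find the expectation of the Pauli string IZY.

The expectation value of IZY is 0.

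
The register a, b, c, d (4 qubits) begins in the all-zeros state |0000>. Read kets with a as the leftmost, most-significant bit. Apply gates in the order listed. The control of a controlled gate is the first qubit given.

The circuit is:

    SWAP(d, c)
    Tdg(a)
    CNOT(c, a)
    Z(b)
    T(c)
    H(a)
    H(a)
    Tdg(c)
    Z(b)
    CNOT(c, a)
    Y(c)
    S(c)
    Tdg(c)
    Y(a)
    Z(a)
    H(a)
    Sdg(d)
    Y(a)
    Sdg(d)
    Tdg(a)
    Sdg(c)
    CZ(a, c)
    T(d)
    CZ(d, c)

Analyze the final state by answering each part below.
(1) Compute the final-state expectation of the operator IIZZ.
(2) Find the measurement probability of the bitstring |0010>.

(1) The expectation value of IIZZ is -1. Key observation: gates 3-10 undo each other exactly, leaving only the rest of the circuit to track.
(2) The probability of measuring |0010> is 1/2.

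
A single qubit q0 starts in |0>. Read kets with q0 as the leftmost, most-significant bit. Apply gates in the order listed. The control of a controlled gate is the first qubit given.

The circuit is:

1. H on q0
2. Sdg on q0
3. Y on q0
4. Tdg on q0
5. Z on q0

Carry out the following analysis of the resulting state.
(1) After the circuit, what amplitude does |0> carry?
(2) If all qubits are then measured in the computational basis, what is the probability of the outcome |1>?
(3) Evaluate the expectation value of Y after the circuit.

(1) The amplitude on |0> is -sqrt(2)/2.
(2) Outcome |1> occurs with probability 1/2.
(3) The expectation value of Y is sqrt(2)/2.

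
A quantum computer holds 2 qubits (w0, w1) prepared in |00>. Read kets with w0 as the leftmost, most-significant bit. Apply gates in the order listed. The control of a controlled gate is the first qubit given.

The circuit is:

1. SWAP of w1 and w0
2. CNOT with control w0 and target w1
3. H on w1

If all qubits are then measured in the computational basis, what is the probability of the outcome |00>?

A full measurement returns |00> with probability 1/2.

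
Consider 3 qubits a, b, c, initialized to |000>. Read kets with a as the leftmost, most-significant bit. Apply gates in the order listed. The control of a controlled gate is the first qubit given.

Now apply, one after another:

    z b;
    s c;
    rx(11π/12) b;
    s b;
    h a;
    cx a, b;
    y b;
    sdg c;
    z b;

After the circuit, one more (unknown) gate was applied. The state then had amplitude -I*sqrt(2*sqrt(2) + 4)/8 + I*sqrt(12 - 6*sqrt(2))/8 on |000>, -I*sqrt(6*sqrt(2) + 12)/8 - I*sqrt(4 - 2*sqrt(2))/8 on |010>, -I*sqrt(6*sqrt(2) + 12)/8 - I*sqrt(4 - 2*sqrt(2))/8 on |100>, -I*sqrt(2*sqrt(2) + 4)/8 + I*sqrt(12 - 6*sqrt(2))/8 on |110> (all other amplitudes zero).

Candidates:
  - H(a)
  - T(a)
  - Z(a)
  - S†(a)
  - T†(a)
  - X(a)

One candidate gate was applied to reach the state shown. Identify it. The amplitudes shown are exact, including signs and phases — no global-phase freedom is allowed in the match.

The applied gate was X(a).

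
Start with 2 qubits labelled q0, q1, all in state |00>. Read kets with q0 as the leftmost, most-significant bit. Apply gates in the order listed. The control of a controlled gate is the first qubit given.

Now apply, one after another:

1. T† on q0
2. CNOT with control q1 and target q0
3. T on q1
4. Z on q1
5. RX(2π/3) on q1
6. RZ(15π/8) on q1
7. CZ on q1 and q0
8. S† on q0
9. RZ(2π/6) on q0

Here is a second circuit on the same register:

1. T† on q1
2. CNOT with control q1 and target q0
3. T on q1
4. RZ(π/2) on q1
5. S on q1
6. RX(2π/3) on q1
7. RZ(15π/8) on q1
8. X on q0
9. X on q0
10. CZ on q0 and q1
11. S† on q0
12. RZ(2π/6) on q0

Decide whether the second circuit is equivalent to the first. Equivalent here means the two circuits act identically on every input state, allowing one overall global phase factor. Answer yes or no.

No — the two circuits implement different unitaries, even allowing a global phase.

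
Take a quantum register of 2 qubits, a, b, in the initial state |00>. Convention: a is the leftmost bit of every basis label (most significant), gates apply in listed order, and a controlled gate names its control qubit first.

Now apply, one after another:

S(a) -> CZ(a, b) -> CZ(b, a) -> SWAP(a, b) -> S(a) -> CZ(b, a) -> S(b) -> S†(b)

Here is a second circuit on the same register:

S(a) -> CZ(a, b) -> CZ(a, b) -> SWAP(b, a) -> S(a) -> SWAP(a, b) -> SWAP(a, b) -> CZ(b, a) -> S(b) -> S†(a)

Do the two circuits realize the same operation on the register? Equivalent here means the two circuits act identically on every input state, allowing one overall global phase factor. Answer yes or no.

No — the two circuits implement different unitaries, even allowing a global phase.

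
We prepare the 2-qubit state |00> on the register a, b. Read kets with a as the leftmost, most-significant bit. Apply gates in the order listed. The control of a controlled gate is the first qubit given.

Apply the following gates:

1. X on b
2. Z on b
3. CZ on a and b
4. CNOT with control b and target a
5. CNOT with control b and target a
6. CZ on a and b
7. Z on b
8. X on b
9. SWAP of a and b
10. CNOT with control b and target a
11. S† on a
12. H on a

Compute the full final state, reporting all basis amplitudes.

The resulting statevector has amplitude sqrt(2)/2 on |00>, 0 on |01>, sqrt(2)/2 on |10>, 0 on |11>. Key observation: gates 1-8 undo each other exactly, leaving only the rest of the circuit to track.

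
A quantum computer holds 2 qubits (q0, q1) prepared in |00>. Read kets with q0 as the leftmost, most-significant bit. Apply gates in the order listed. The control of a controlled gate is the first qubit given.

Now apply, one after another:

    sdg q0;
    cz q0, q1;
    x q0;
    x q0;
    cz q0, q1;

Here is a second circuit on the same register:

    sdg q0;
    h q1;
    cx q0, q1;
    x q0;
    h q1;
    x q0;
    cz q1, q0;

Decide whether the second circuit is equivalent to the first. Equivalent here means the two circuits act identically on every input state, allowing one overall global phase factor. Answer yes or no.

Yes: on every input state the two circuits agree up to one overall phase factor.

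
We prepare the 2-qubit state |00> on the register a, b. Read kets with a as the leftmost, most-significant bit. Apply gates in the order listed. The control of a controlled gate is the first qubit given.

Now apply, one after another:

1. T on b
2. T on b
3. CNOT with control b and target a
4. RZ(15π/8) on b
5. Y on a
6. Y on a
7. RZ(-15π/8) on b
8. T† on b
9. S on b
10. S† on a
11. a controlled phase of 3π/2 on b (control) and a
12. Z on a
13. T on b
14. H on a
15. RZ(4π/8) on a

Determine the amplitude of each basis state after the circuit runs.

After the circuit, the state carries amplitude -sqrt(2)*exp(3*I*pi/4)/2 on |00>, 0 on |01>, sqrt(2)*exp(I*pi/4)/2 on |10>, 0 on |11>. Key observation: gates 4-7 undo each other exactly, leaving only the rest of the circuit to track.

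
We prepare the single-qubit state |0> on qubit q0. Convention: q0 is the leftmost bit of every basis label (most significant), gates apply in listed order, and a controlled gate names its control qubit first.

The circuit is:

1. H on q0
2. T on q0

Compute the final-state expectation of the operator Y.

In the final state, Y has expectation sqrt(2)/2.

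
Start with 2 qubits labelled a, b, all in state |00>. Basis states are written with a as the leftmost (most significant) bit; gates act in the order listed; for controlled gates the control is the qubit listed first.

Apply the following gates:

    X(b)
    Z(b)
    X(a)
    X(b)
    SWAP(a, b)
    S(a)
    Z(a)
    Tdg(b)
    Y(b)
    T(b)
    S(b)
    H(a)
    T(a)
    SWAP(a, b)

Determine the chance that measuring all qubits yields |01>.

A full measurement returns |01> with probability 1/2.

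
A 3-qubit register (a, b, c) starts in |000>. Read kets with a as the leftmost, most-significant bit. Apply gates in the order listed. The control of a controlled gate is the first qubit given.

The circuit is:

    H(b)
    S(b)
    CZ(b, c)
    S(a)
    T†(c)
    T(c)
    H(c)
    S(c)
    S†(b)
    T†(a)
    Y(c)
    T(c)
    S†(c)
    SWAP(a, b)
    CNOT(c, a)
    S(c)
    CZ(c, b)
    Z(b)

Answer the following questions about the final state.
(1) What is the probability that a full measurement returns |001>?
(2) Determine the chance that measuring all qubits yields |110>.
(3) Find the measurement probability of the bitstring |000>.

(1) Outcome |001> occurs with probability 1/4.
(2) A full measurement returns |110> with probability 0.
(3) A full measurement returns |000> with probability 1/4.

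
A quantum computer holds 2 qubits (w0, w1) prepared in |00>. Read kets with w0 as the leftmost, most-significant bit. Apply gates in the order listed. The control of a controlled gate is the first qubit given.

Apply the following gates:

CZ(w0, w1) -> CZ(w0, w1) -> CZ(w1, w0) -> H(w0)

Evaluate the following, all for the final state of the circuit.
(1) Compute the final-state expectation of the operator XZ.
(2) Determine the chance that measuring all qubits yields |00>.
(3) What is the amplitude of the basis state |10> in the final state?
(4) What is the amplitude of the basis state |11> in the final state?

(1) The expectation value of XZ is 1.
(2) A full measurement returns |00> with probability 1/2.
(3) The final state's coefficient on |10> equals sqrt(2)/2.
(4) |11> carries amplitude 0 in the final state.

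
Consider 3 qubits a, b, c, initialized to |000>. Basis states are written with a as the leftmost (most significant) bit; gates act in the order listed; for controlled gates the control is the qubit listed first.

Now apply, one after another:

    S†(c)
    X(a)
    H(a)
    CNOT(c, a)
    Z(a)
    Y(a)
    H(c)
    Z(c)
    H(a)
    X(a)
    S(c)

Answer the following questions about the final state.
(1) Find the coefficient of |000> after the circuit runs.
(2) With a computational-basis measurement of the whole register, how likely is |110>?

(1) The amplitude on |000> is -sqrt(2)*I/2.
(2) Outcome |110> occurs with probability 0.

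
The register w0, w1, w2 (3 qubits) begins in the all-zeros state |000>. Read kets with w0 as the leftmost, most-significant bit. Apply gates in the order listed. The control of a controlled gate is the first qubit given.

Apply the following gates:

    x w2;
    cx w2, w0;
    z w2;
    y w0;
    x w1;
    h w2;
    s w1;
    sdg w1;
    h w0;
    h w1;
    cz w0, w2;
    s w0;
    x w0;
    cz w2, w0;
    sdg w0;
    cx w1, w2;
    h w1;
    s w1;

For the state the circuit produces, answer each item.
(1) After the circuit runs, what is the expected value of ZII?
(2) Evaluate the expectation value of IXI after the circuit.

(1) In the final state, ZII has expectation 0.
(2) The expectation value of IXI is 0.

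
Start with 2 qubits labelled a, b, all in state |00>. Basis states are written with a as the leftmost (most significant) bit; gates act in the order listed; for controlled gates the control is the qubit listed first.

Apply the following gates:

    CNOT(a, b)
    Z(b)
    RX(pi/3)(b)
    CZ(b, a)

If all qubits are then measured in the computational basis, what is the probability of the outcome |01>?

The probability of measuring |01> is 1/4.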